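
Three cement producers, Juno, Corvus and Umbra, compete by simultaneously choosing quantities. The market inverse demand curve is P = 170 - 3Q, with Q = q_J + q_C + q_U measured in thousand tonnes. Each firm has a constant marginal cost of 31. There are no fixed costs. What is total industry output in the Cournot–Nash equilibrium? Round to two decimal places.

A representative firm's profit is π_i = q_i(170 - 3Q) - 31q_i.
First-order condition (treating rivals' output as given): 139 - 6q_i - 3·Σ_{j≠i} q_j = 0.
With identical firms every q_j equals q_i, so Σ_{j≠i} q_j = 2q_i and 139 = 12q_i, giving q_i = 139/12.
Total output Q = 139/12 + 139/12 + 139/12 = 139/4.

34.75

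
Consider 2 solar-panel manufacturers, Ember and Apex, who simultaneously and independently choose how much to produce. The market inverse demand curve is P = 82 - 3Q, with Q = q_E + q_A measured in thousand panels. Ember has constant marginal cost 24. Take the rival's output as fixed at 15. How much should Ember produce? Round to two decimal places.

2.17

With the rival's output fixed at 15, Ember's profit is π_E = (82 - 3·15 - 3q_E)q_E - (24q_E) = (37 - 3q_E)q_E - (24q_E).
∂π_E/∂q_E = 13 - 6q_E = 0, so q_E = 13/6.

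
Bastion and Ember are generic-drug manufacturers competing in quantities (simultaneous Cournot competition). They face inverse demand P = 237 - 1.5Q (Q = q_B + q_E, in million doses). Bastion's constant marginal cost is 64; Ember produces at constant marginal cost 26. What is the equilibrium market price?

109

Bastion's profit: π_B = (237 - 1.5Q)q_B - (64q_B). Setting ∂π_B/∂q_B = 0: 173 - 3q_B - (3/2)(q_E) = 0.
Ember's first-order condition: 211 - 3q_E - (3/2)(q_B) = 0.
Best responses: q_B = (173 - (3/2)q_E)/3, q_E = (211 - (3/2)q_B)/3.
Substituting one into the other gives q_B = 30 and q_E = 166/3.
Total output Q = 256/3, so price P = 237 - (3/2)·(256/3) = 109.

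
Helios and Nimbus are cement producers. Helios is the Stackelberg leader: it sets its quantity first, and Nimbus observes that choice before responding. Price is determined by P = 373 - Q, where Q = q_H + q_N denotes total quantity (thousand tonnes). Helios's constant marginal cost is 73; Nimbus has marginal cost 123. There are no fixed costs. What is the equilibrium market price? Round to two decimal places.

The follower Nimbus best-responds to any q_H: π_N = (373 - Q)q_N - 123q_N.
∂π_N/∂q_N = 250 - q_H - 2q_N = 0 gives the reaction function q_N = (250 - q_H)/2.
The leader anticipates this reaction. Substituting into P = 373 - Q gives P = 248 - (1/2)q_H, so π_H = (248 - (1/2)q_H)q_H - 73q_H.
Maximising: ∂π_H/∂q_H = 175 - q_H = 0, giving q_H = 175.
Then q_N = (250 - 175)/2 = 75/2.
Total output Q = 425/2, so price P = 373 - 425/2 = 321/2.

160.50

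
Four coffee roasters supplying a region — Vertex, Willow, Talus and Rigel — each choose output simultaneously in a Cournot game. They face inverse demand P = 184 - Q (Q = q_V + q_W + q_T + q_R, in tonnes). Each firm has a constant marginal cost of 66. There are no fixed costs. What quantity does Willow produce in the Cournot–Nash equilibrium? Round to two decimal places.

A representative firm's profit is π_i = q_i(184 - Q) - 66q_i.
First-order condition (treating rivals' output as given): 118 - 2q_i - Σ_{j≠i} q_j = 0.
With identical firms every q_j equals q_i, so Σ_{j≠i} q_j = 3q_i and 118 = 5q_i, giving q_i = 118/5.

23.60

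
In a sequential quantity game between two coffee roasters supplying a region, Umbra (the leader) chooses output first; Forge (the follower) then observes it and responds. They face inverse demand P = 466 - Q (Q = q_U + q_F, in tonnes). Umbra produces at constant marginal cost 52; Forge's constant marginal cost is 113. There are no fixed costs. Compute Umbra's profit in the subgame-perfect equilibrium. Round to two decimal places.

The follower Forge best-responds to any q_U: π_F = (466 - Q)q_F - 113q_F.
∂π_F/∂q_F = 353 - q_U - 2q_F = 0 gives the reaction function q_F = (353 - q_U)/2.
Umbra substitutes q_F(q_U) into its own profit: π_U = q_U(466 - q_U - (353 - q_U)/2) - 52q_U = (579/2 - (1/2)q_U)q_U - 52q_U.
Leader FOC: 475/2 - q_U = 0, so q_U = 475/2.
Then q_F = (353 - 475/2)/2 = 231/4.
Price P = 466 - 1181/4 = 683/4.
Umbra's profit: (683/4 - 52)·(475/2) = 28203.1250.

28203.13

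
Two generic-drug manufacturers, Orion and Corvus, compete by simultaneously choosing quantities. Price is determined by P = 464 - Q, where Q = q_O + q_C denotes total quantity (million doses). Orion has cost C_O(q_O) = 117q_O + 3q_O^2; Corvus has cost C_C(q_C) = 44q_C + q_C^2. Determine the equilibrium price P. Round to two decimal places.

Orion's profit: π_O = (464 - Q)q_O - (117q_O + 3q_O²). Setting ∂π_O/∂q_O = 0: 347 - 8q_O - (q_C) = 0.
Corvus's profit: π_C = (464 - Q)q_C - (44q_C + q_C²). Setting ∂π_C/∂q_C = 0: 420 - 4q_C - (q_O) = 0.
So q_O = (347 - q_C)/8 and q_C = (420 - q_O)/4.
Solving the pair: q_O = 968/31, q_C = 97.1935.
Total output Q = 128.4194, so price P = 464 - 128.4194 = 335.5806.

335.58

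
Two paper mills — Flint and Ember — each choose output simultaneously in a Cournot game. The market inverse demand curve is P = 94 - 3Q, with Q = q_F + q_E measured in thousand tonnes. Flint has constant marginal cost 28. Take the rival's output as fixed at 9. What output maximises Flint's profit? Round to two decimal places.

6.50

With the rival's output fixed at 9, Flint's profit is π_F = (94 - 3·9 - 3q_F)q_F - (28q_F) = (67 - 3q_F)q_F - (28q_F).
∂π_F/∂q_F = 39 - 6q_F = 0, so q_F = 13/2.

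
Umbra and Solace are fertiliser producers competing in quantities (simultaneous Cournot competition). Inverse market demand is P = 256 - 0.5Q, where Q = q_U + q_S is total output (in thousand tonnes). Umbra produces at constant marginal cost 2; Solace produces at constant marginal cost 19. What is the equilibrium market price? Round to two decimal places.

Umbra's profit: π_U = (256 - 0.5Q)q_U - (2q_U). Setting ∂π_U/∂q_U = 0: 254 - q_U - (1/2)(q_S) = 0.
Solace's first-order condition: 237 - q_S - (1/2)(q_U) = 0.
Rearranging gives the reaction functions q_U = (254 - (1/2)q_S) and q_S = (237 - (1/2)q_U).
Substituting one into the other gives q_U = 542/3 and q_S = 440/3.
Total output Q = 982/3, so price P = 256 - (1/2)·(982/3) = 277/3.

92.33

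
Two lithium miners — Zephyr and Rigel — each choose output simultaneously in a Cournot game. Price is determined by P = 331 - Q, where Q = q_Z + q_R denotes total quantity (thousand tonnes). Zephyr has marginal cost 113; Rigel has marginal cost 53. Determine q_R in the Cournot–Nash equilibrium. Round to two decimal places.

Zephyr's profit: π_Z = (331 - Q)q_Z - (113q_Z). Setting ∂π_Z/∂q_Z = 0: 218 - 2q_Z - (q_R) = 0.
Rigel's profit: π_R = (331 - Q)q_R - (53q_R). Setting ∂π_R/∂q_R = 0: 278 - 2q_R - (q_Z) = 0.
So q_Z = (218 - q_R)/2 and q_R = (278 - q_Z)/2.
Solving the pair: q_Z = 158/3, q_R = 338/3.

112.67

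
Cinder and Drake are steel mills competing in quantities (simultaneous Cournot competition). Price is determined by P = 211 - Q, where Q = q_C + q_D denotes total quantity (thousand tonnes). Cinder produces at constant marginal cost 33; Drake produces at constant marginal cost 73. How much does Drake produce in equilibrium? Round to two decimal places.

32.67

Cinder's profit: π_C = (211 - Q)q_C - (33q_C). Setting ∂π_C/∂q_C = 0: 178 - 2q_C - (q_D) = 0.
Drake's profit: π_D = (211 - Q)q_D - (73q_D). Setting ∂π_D/∂q_D = 0: 138 - 2q_D - (q_C) = 0.
Rearranging gives the reaction functions q_C = (178 - q_D)/2 and q_D = (138 - q_C)/2.
Substituting one into the other gives q_C = 218/3 and q_D = 98/3.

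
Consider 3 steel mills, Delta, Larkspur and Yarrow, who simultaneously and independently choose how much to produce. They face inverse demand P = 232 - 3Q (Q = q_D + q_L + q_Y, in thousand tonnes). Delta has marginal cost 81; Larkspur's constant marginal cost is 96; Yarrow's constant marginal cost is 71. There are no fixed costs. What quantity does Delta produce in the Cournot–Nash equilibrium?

13

Delta's profit: π_D = (232 - 3Q)q_D - (81q_D). Setting ∂π_D/∂q_D = 0: 151 - 6q_D - 3(q_L + q_Y) = 0.
Larkspur's profit: π_L = (232 - 3Q)q_L - (96q_L). Setting ∂π_L/∂q_L = 0: 136 - 6q_L - 3(q_D + q_Y) = 0.
Yarrow's first-order condition: 161 - 6q_Y - 3(q_D + q_L) = 0.
Summing all 3 equations gives 448 − 12Q = 0, hence Q = 112/3.
Back-substituting: q_D = (151 − 112)/3 = 13, q_L = (136 − 112)/3 = 8, q_Y = (161 − 112)/3 = 49/3.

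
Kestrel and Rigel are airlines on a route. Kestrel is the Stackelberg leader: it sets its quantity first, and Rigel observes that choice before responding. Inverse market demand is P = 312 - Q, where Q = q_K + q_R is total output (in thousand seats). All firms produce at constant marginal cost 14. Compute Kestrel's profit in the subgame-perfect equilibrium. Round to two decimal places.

Solve by backward induction. Given q_K, the follower Rigel maximises π_R = (312 - q_K - q_R)q_R - 14q_R.
Setting the follower's marginal profit to zero, 298 - q_K - 2q_R = 0, i.e. q_R = (298 - q_K)/2.
The leader anticipates this reaction. Substituting into P = 312 - Q gives P = 163 - (1/2)q_K, so π_K = (163 - (1/2)q_K)q_K - 14q_K.
Leader FOC: 149 - q_K = 0, so q_K = 149.
Then q_R = (298 - 149)/2 = 149/2.
Price P = 312 - 447/2 = 177/2.
Kestrel's profit: (177/2 - 14)·149 = 11100.5000.

11100.50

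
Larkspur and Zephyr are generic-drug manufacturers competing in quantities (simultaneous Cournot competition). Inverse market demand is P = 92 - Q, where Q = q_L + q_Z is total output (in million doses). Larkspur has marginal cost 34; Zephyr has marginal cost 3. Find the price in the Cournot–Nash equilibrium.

43

Larkspur's profit: π_L = (92 - Q)q_L - (34q_L). Setting ∂π_L/∂q_L = 0: 58 - 2q_L - (q_Z) = 0.
Zephyr's profit: π_Z = (92 - Q)q_Z - (3q_Z). Setting ∂π_Z/∂q_Z = 0: 89 - 2q_Z - (q_L) = 0.
So q_L = (58 - q_Z)/2 and q_Z = (89 - q_L)/2.
Substituting one into the other gives q_L = 9 and q_Z = 40.
Total output Q = 49, so price P = 92 - 49 = 43.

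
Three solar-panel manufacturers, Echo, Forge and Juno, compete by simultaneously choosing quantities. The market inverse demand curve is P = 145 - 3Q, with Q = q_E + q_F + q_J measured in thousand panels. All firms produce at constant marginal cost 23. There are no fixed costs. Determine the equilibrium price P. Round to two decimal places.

53.50

A representative firm's profit is π_i = q_i(145 - 3Q) - 23q_i.
First-order condition (treating rivals' output as given): 122 - 6q_i - 3·Σ_{j≠i} q_j = 0.
By symmetry each firm produces the same amount; substituting Σ_{j≠i} q_j = 2q_i yields q_i = 122/12 = 61/6.
Total output Q = 61/2, so price P = 145 - 3·(61/2) = 107/2.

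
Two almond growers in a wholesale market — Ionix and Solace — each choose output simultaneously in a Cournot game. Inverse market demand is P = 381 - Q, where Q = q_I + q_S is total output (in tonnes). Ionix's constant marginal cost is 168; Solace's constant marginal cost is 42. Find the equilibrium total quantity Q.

Ionix's profit: π_I = (381 - Q)q_I - (168q_I). Setting ∂π_I/∂q_I = 0: 213 - 2q_I - (q_S) = 0.
Solace's first-order condition: 339 - 2q_S - (q_I) = 0.
So q_I = (213 - q_S)/2 and q_S = (339 - q_I)/2.
Solving the pair: q_I = 29, q_S = 155.
Total output Q = 29 + 155 = 184.

184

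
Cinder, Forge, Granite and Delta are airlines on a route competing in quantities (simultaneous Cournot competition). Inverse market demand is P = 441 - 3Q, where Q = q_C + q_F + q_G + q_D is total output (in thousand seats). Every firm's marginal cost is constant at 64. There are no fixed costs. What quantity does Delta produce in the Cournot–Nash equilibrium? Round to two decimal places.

A representative firm's profit is π_i = q_i(441 - 3Q) - 64q_i.
First-order condition (treating rivals' output as given): 377 - 6q_i - 3·Σ_{j≠i} q_j = 0.
With identical firms every q_j equals q_i, so Σ_{j≠i} q_j = 3q_i and 377 = 15q_i, giving q_i = 377/15.

25.13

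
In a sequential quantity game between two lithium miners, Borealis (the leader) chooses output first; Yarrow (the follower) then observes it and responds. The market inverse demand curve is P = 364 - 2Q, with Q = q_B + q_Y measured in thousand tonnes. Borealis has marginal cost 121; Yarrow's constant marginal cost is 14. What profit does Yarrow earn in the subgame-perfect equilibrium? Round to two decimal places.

9940.50

Solve by backward induction. Given q_B, the follower Yarrow maximises π_Y = (364 - 2q_B - 2q_Y)q_Y - 14q_Y.
Follower FOC: 350 - 2q_B - 4q_Y = 0, so q_Y(q_B) = (350 - 2q_B)/4.
The leader anticipates this reaction. Substituting into P = 364 - 2Q gives P = 189 - q_B, so π_B = (189 - q_B)q_B - 121q_B.
Maximising: ∂π_B/∂q_B = 68 - 2q_B = 0, giving q_B = 34.
Then q_Y = (350 - 2·34)/4 = 141/2.
Price P = 364 - 2·(209/2) = 155.
Yarrow's profit: (155 - 14)·(141/2) = 9940.5000.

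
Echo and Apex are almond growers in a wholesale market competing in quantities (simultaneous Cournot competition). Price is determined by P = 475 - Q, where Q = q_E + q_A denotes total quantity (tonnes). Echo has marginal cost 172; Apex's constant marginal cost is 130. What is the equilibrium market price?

259

Echo's profit: π_E = (475 - Q)q_E - (172q_E). Setting ∂π_E/∂q_E = 0: 303 - 2q_E - (q_A) = 0.
Apex's first-order condition: 345 - 2q_A - (q_E) = 0.
Best responses: q_E = (303 - q_A)/2, q_A = (345 - q_E)/2.
Solving the pair: q_E = 87, q_A = 129.
Total output Q = 216, so price P = 475 - 216 = 259.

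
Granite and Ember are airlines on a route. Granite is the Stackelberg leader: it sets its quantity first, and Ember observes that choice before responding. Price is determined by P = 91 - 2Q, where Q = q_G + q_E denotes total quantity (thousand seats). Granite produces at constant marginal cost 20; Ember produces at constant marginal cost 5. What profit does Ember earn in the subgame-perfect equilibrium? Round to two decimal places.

Solve by backward induction. Given q_G, the follower Ember maximises π_E = (91 - 2q_G - 2q_E)q_E - 5q_E.
Follower FOC: 86 - 2q_G - 4q_E = 0, so q_E(q_G) = (86 - 2q_G)/4.
The leader anticipates this reaction. Substituting into P = 91 - 2Q gives P = 48 - q_G, so π_G = (48 - q_G)q_G - 20q_G.
The leader's first-order condition 28 - 2q_G = 0 yields q_G = 14.
Then q_E = (86 - 2·14)/4 = 29/2.
Price P = 91 - 2·(57/2) = 34.
Ember's profit: (34 - 5)·(29/2) = 841/2.

420.50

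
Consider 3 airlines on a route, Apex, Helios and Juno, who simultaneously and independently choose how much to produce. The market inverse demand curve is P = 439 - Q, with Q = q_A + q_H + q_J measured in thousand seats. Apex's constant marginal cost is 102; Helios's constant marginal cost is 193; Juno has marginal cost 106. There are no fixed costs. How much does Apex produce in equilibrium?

Apex's profit: π_A = (439 - Q)q_A - (102q_A). Setting ∂π_A/∂q_A = 0: 337 - 2q_A - (q_H + q_J) = 0.
Helios's profit: π_H = (439 - Q)q_H - (193q_H). Setting ∂π_H/∂q_H = 0: 246 - 2q_H - (q_A + q_J) = 0.
Juno's first-order condition: 333 - 2q_J - (q_A + q_H) = 0.
Summing all 3 equations gives 916 − 4Q = 0, hence Q = 229.
Back-substituting: q_A = (337 − 229) = 108, q_H = (246 − 229) = 17, q_J = (333 − 229) = 104.

108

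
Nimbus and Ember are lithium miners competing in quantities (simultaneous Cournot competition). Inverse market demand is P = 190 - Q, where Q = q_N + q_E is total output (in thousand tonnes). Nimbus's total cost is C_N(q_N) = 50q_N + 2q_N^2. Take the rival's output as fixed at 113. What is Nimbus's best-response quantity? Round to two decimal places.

With the rival's output fixed at 113, Nimbus's profit is π_N = (190 - 113 - q_N)q_N - (50q_N + 2q_N²) = (77 - q_N)q_N - (50q_N + 2q_N²).
∂π_N/∂q_N = 27 - 6q_N = 0, so q_N = 9/2.

4.50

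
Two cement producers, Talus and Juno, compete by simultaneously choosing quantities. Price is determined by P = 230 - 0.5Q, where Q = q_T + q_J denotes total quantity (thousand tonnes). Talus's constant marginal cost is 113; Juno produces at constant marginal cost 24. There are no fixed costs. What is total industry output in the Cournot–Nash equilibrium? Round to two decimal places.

215.33

Talus's profit: π_T = (230 - 0.5Q)q_T - (113q_T). Setting ∂π_T/∂q_T = 0: 117 - q_T - (1/2)(q_J) = 0.
Juno's profit: π_J = (230 - 0.5Q)q_J - (24q_J). Setting ∂π_J/∂q_J = 0: 206 - q_J - (1/2)(q_T) = 0.
So q_T = (117 - (1/2)q_J) and q_J = (206 - (1/2)q_T).
Substituting one into the other gives q_T = 56/3 and q_J = 590/3.
Total output Q = 56/3 + 590/3 = 646/3.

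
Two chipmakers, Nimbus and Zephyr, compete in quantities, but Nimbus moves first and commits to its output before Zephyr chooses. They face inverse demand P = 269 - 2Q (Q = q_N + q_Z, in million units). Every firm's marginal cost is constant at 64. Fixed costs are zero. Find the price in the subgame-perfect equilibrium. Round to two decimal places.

The follower Zephyr best-responds to any q_N: π_Z = (269 - 2Q)q_Z - 64q_Z.
Follower FOC: 205 - 2q_N - 4q_Z = 0, so q_Z(q_N) = (205 - 2q_N)/4.
The leader anticipates this reaction. Substituting into P = 269 - 2Q gives P = 333/2 - q_N, so π_N = (333/2 - q_N)q_N - 64q_N.
Maximising: ∂π_N/∂q_N = 205/2 - 2q_N = 0, giving q_N = 205/4.
Then q_Z = (205 - 2·(205/4))/4 = 205/8.
Total output Q = 615/8, so price P = 269 - 2·(615/8) = 461/4.

115.25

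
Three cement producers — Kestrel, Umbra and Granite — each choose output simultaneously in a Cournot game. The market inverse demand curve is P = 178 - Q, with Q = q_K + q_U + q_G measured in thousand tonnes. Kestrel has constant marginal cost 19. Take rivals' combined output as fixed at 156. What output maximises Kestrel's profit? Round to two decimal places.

With rivals' combined output fixed at 156, Kestrel's profit is π_K = (178 - 156 - q_K)q_K - (19q_K) = (22 - q_K)q_K - (19q_K).
∂π_K/∂q_K = 3 - 2q_K = 0, so q_K = 3/2.

1.50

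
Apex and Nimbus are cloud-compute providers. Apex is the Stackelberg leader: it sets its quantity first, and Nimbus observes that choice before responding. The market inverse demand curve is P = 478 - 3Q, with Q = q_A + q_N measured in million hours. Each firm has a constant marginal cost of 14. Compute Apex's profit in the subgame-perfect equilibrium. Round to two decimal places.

Solve by backward induction. Given q_A, the follower Nimbus maximises π_N = (478 - 3q_A - 3q_N)q_N - 14q_N.
∂π_N/∂q_N = 464 - 3q_A - 6q_N = 0 gives the reaction function q_N = (464 - 3q_A)/6.
Apex substitutes q_N(q_A) into its own profit: π_A = q_A(478 - 3q_A - (464 - 3q_A)/2) - 14q_A = (246 - (3/2)q_A)q_A - 14q_A.
Maximising: ∂π_A/∂q_A = 232 - 3q_A = 0, giving q_A = 232/3.
Then q_N = (464 - 3·(232/3))/6 = 116/3.
Price P = 478 - 3·116 = 130.
Apex's profit: (130 - 14)·(232/3) = 8970.6667.

8970.67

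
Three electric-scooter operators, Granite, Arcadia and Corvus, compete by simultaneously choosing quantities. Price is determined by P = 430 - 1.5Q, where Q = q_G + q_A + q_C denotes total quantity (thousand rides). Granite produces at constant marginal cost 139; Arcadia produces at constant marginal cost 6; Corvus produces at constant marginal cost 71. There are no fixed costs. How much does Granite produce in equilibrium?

15

Granite's profit: π_G = (430 - 1.5Q)q_G - (139q_G). Setting ∂π_G/∂q_G = 0: 291 - 3q_G - (3/2)(q_A + q_C) = 0.
Arcadia's first-order condition: 424 - 3q_A - (3/2)(q_G + q_C) = 0.
Corvus's profit: π_C = (430 - 1.5Q)q_C - (71q_C). Setting ∂π_C/∂q_C = 0: 359 - 3q_C - (3/2)(q_G + q_A) = 0.
Adding the 3 conditions: 1074 − 3Q − 3Q = 0, i.e. Q = 179.
Back-substituting: q_G = (291 − 537/2)/(3/2) = 15, q_A = (424 − 537/2)/(3/2) = 311/3, q_C = (359 − 537/2)/(3/2) = 181/3.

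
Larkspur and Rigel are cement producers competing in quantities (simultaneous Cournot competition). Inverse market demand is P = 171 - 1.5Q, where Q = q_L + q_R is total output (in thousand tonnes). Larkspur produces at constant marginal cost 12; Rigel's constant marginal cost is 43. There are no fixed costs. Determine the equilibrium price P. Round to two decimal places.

75.33

Larkspur's profit: π_L = (171 - 1.5Q)q_L - (12q_L). Setting ∂π_L/∂q_L = 0: 159 - 3q_L - (3/2)(q_R) = 0.
Rigel's profit: π_R = (171 - 1.5Q)q_R - (43q_R). Setting ∂π_R/∂q_R = 0: 128 - 3q_R - (3/2)(q_L) = 0.
Rearranging gives the reaction functions q_L = (159 - (3/2)q_R)/3 and q_R = (128 - (3/2)q_L)/3.
Solving the pair: q_L = 380/9, q_R = 194/9.
Total output Q = 574/9, so price P = 171 - (3/2)·(574/9) = 226/3.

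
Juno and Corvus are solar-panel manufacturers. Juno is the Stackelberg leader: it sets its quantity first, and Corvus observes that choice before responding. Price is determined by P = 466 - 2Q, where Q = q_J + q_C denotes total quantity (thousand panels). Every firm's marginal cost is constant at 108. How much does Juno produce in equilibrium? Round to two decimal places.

89.50

Solve by backward induction. Given q_J, the follower Corvus maximises π_C = (466 - 2q_J - 2q_C)q_C - 108q_C.
∂π_C/∂q_C = 358 - 2q_J - 4q_C = 0 gives the reaction function q_C = (358 - 2q_J)/4.
The leader anticipates this reaction. Substituting into P = 466 - 2Q gives P = 287 - q_J, so π_J = (287 - q_J)q_J - 108q_J.
Maximising: ∂π_J/∂q_J = 179 - 2q_J = 0, giving q_J = 179/2.
Then q_C = (358 - 2·(179/2))/4 = 179/4.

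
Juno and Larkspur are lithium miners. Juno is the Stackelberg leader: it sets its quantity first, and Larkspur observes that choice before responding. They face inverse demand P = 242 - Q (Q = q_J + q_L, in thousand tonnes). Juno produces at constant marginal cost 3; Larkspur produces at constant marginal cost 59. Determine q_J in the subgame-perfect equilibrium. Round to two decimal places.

147.50

Solve by backward induction. Given q_J, the follower Larkspur maximises π_L = (242 - q_J - q_L)q_L - 59q_L.
Setting the follower's marginal profit to zero, 183 - q_J - 2q_L = 0, i.e. q_L = (183 - q_J)/2.
The leader anticipates this reaction. Substituting into P = 242 - Q gives P = 301/2 - (1/2)q_J, so π_J = (301/2 - (1/2)q_J)q_J - 3q_J.
Maximising: ∂π_J/∂q_J = 295/2 - q_J = 0, giving q_J = 295/2.
Then q_L = (183 - 295/2)/2 = 71/4.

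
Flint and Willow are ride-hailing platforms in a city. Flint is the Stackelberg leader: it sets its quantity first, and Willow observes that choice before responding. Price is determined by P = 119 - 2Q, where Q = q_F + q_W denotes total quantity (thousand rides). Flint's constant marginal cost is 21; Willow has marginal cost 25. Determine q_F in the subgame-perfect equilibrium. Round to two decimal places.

25.50

The follower Willow best-responds to any q_F: π_W = (119 - 2Q)q_W - 25q_W.
Follower FOC: 94 - 2q_F - 4q_W = 0, so q_W(q_F) = (94 - 2q_F)/4.
The leader anticipates this reaction. Substituting into P = 119 - 2Q gives P = 72 - q_F, so π_F = (72 - q_F)q_F - 21q_F.
Leader FOC: 51 - 2q_F = 0, so q_F = 51/2.
Then q_W = (94 - 2·(51/2))/4 = 43/4.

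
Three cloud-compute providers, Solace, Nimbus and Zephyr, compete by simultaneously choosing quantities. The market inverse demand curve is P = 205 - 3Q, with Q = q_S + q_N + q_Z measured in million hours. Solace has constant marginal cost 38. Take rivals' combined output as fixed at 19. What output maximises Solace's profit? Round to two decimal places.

18.33

With rivals' combined output fixed at 19, Solace's profit is π_S = (205 - 3·19 - 3q_S)q_S - (38q_S) = (148 - 3q_S)q_S - (38q_S).
∂π_S/∂q_S = 110 - 6q_S = 0, so q_S = 55/3.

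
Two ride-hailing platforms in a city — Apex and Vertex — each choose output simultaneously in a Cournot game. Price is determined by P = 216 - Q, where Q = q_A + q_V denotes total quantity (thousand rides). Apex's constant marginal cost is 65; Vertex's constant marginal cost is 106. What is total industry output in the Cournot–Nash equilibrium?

87

Apex's profit: π_A = (216 - Q)q_A - (65q_A). Setting ∂π_A/∂q_A = 0: 151 - 2q_A - (q_V) = 0.
Vertex's first-order condition: 110 - 2q_V - (q_A) = 0.
So q_A = (151 - q_V)/2 and q_V = (110 - q_A)/2.
Substituting one into the other gives q_A = 64 and q_V = 23.
Total output Q = 64 + 23 = 87.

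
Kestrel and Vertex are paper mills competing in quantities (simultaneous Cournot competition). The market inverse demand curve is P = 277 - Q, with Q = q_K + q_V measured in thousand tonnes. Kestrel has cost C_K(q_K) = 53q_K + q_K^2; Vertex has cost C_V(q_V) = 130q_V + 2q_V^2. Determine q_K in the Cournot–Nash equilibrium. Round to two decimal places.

52.04

Kestrel's profit: π_K = (277 - Q)q_K - (53q_K + q_K²). Setting ∂π_K/∂q_K = 0: 224 - 4q_K - (q_V) = 0.
Vertex's first-order condition: 147 - 6q_V - (q_K) = 0.
So q_K = (224 - q_V)/4 and q_V = (147 - q_K)/6.
Solving the pair: q_K = 1197/23, q_V = 364/23.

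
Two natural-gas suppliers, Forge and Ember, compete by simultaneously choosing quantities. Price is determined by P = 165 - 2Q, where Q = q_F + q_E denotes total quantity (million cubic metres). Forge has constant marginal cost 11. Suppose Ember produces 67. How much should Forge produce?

With the rival's output fixed at 67, Forge's profit is π_F = (165 - 2·67 - 2q_F)q_F - (11q_F) = (31 - 2q_F)q_F - (11q_F).
∂π_F/∂q_F = 20 - 4q_F = 0, so q_F = 5.

5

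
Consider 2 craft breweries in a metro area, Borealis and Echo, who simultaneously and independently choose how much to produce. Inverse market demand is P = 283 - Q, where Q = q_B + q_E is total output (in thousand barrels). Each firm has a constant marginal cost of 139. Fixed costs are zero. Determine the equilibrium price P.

A representative firm's profit is π_i = q_i(283 - Q) - 139q_i.
Setting ∂π_i/∂q_i = 0 with rivals' quantities fixed: 144 - 2q_i - q_j = 0.
With identical firms every q_j equals q_i, so q_j = q_i and 144 = 3q_i, giving q_i = 48.
Total output Q = 96, so price P = 283 - 96 = 187.

187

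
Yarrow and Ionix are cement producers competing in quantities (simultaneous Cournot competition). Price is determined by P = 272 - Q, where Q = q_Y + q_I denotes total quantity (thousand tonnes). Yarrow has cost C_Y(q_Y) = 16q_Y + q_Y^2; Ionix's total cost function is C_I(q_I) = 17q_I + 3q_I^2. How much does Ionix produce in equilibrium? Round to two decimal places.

24.65

Yarrow's profit: π_Y = (272 - Q)q_Y - (16q_Y + q_Y²). Setting ∂π_Y/∂q_Y = 0: 256 - 4q_Y - (q_I) = 0.
Ionix's first-order condition: 255 - 8q_I - (q_Y) = 0.
So q_Y = (256 - q_I)/4 and q_I = (255 - q_Y)/8.
Solving the pair: q_Y = 1793/31, q_I = 764/31.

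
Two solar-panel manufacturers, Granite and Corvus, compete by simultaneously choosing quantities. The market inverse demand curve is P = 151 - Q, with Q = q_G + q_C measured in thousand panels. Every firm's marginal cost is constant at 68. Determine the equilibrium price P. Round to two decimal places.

95.67

Each firm earns π_i = (151 - Q)q_i - 68q_i.
Setting ∂π_i/∂q_i = 0 with rivals' quantities fixed: 83 - 2q_i - q_j = 0.
With identical firms every q_j equals q_i, so q_j = q_i and 83 = 3q_i, giving q_i = 83/3.
Total output Q = 166/3, so price P = 151 - 166/3 = 287/3.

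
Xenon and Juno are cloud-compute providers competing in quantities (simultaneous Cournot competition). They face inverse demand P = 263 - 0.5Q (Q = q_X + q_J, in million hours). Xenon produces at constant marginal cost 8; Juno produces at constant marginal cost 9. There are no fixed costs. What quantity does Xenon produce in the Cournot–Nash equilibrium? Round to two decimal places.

Xenon's profit: π_X = (263 - 0.5Q)q_X - (8q_X). Setting ∂π_X/∂q_X = 0: 255 - q_X - (1/2)(q_J) = 0.
Juno's first-order condition: 254 - q_J - (1/2)(q_X) = 0.
Rearranging gives the reaction functions q_X = (255 - (1/2)q_J) and q_J = (254 - (1/2)q_X).
Solving the pair: q_X = 512/3, q_J = 506/3.

170.67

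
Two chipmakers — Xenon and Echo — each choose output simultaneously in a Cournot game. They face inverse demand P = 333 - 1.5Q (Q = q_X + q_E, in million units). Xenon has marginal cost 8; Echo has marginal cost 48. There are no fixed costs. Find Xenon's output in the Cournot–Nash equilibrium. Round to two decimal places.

81.11

Xenon's profit: π_X = (333 - 1.5Q)q_X - (8q_X). Setting ∂π_X/∂q_X = 0: 325 - 3q_X - (3/2)(q_E) = 0.
Echo's first-order condition: 285 - 3q_E - (3/2)(q_X) = 0.
So q_X = (325 - (3/2)q_E)/3 and q_E = (285 - (3/2)q_X)/3.
Solving the pair: q_X = 730/9, q_E = 490/9.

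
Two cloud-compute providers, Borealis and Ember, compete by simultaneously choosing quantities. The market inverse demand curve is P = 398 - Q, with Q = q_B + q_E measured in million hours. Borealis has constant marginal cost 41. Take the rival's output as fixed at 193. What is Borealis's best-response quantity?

82

With the rival's output fixed at 193, Borealis's profit is π_B = (398 - 193 - q_B)q_B - (41q_B) = (205 - q_B)q_B - (41q_B).
∂π_B/∂q_B = 164 - 2q_B = 0, so q_B = 82.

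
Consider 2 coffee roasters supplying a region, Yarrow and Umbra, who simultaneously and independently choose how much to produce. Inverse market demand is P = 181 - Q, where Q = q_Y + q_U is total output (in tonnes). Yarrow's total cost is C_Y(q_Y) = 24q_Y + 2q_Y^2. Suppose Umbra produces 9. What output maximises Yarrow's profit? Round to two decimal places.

24.67

With the rival's output fixed at 9, Yarrow's profit is π_Y = (181 - 9 - q_Y)q_Y - (24q_Y + 2q_Y²) = (172 - q_Y)q_Y - (24q_Y + 2q_Y²).
∂π_Y/∂q_Y = 148 - 6q_Y = 0, so q_Y = 74/3.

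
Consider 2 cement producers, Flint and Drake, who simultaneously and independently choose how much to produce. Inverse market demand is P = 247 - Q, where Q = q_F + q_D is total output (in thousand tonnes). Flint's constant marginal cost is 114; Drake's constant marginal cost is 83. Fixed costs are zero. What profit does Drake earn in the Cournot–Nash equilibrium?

Flint's profit: π_F = (247 - Q)q_F - (114q_F). Setting ∂π_F/∂q_F = 0: 133 - 2q_F - (q_D) = 0.
Drake's first-order condition: 164 - 2q_D - (q_F) = 0.
Rearranging gives the reaction functions q_F = (133 - q_D)/2 and q_D = (164 - q_F)/2.
Solving the pair: q_F = 34, q_D = 65.
Price P = 247 - 99 = 148.
Drake's profit: (148 - 83)·65 = 4225.

4225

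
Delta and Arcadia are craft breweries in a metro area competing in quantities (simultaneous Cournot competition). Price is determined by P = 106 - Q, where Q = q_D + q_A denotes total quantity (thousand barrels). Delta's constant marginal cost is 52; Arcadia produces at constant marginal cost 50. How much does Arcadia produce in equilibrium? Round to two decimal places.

19.33

Delta's profit: π_D = (106 - Q)q_D - (52q_D). Setting ∂π_D/∂q_D = 0: 54 - 2q_D - (q_A) = 0.
Arcadia's profit: π_A = (106 - Q)q_A - (50q_A). Setting ∂π_A/∂q_A = 0: 56 - 2q_A - (q_D) = 0.
Rearranging gives the reaction functions q_D = (54 - q_A)/2 and q_A = (56 - q_D)/2.
Solving the pair: q_D = 52/3, q_A = 58/3.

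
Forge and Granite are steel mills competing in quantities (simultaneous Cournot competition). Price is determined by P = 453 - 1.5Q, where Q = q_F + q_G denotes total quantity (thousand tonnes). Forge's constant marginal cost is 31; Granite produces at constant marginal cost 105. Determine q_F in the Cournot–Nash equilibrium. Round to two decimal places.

110.22

Forge's profit: π_F = (453 - 1.5Q)q_F - (31q_F). Setting ∂π_F/∂q_F = 0: 422 - 3q_F - (3/2)(q_G) = 0.
Granite's profit: π_G = (453 - 1.5Q)q_G - (105q_G). Setting ∂π_G/∂q_G = 0: 348 - 3q_G - (3/2)(q_F) = 0.
Best responses: q_F = (422 - (3/2)q_G)/3, q_G = (348 - (3/2)q_F)/3.
Solving the pair: q_F = 992/9, q_G = 548/9.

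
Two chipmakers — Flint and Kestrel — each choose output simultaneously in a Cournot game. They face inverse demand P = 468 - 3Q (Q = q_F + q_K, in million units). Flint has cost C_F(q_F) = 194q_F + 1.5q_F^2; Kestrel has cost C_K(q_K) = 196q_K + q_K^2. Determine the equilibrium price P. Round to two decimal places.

325.05

Flint's profit: π_F = (468 - 3Q)q_F - (194q_F + (3/2)q_F²). Setting ∂π_F/∂q_F = 0: 274 - 9q_F - 3(q_K) = 0.
Kestrel's first-order condition: 272 - 8q_K - 3(q_F) = 0.
So q_F = (274 - 3q_K)/9 and q_K = (272 - 3q_F)/8.
Substituting one into the other gives q_F = 1376/63 and q_K = 542/21.
Total output Q = 47.6508, so price P = 468 - 3·47.6508 = 325.0476.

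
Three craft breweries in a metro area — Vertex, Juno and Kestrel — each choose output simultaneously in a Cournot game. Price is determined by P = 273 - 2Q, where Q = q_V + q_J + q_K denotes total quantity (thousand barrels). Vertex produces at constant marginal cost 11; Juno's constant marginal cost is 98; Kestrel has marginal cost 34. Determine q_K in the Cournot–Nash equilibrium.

Vertex's profit: π_V = (273 - 2Q)q_V - (11q_V). Setting ∂π_V/∂q_V = 0: 262 - 4q_V - 2(q_J + q_K) = 0.
Juno's first-order condition: 175 - 4q_J - 2(q_V + q_K) = 0.
Kestrel's first-order condition: 239 - 4q_K - 2(q_V + q_J) = 0.
Adding the 3 conditions: 676 − 4Q − 4Q = 0, i.e. Q = 169/2.
Back-substituting: q_V = (262 − 169)/2 = 93/2, q_J = (175 − 169)/2 = 3, q_K = (239 − 169)/2 = 35.

35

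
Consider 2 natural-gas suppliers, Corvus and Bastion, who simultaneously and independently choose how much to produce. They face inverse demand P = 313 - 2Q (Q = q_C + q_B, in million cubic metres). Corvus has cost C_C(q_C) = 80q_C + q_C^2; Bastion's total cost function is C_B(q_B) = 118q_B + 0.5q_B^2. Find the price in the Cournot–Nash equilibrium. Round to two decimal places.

Corvus's profit: π_C = (313 - 2Q)q_C - (80q_C + q_C²). Setting ∂π_C/∂q_C = 0: 233 - 6q_C - 2(q_B) = 0.
Bastion's profit: π_B = (313 - 2Q)q_B - (118q_B + (1/2)q_B²). Setting ∂π_B/∂q_B = 0: 195 - 5q_B - 2(q_C) = 0.
Rearranging gives the reaction functions q_C = (233 - 2q_B)/6 and q_B = (195 - 2q_C)/5.
Solving the pair: q_C = 775/26, q_B = 352/13.
Total output Q = 1479/26, so price P = 313 - 2·(1479/26) = 199.2308.

199.23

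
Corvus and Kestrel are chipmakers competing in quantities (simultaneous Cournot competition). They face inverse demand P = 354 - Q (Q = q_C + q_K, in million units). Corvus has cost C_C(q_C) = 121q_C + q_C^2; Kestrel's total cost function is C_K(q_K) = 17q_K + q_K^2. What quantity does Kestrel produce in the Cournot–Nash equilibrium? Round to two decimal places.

Corvus's profit: π_C = (354 - Q)q_C - (121q_C + q_C²). Setting ∂π_C/∂q_C = 0: 233 - 4q_C - (q_K) = 0.
Kestrel's first-order condition: 337 - 4q_K - (q_C) = 0.
Best responses: q_C = (233 - q_K)/4, q_K = (337 - q_C)/4.
Solving the pair: q_C = 119/3, q_K = 223/3.

74.33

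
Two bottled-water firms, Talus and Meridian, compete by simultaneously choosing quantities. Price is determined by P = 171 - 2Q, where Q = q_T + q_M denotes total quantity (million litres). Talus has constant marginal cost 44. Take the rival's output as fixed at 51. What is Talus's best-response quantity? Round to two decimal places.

6.25

With the rival's output fixed at 51, Talus's profit is π_T = (171 - 2·51 - 2q_T)q_T - (44q_T) = (69 - 2q_T)q_T - (44q_T).
∂π_T/∂q_T = 25 - 4q_T = 0, so q_T = 25/4.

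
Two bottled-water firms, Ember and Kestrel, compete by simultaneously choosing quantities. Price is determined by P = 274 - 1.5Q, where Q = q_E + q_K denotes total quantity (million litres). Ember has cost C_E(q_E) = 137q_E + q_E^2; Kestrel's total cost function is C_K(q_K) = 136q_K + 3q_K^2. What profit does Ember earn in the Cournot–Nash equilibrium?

Ember's profit: π_E = (274 - 1.5Q)q_E - (137q_E + q_E²). Setting ∂π_E/∂q_E = 0: 137 - 5q_E - (3/2)(q_K) = 0.
Kestrel's profit: π_K = (274 - 1.5Q)q_K - (136q_K + 3q_K²). Setting ∂π_K/∂q_K = 0: 138 - 9q_K - (3/2)(q_E) = 0.
So q_E = (137 - (3/2)q_K)/5 and q_K = (138 - (3/2)q_E)/9.
Solving the pair: q_E = 24, q_K = 34/3.
Price P = 274 - (3/2)·(106/3) = 221.
Ember's profit: 221·24 - 137·24 - 24² = 1440.

1440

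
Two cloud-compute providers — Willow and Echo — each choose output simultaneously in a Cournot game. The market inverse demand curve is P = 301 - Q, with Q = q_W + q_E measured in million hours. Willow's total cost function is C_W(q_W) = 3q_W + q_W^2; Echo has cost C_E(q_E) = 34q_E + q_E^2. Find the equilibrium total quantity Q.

113

Willow's profit: π_W = (301 - Q)q_W - (3q_W + q_W²). Setting ∂π_W/∂q_W = 0: 298 - 4q_W - (q_E) = 0.
Echo's profit: π_E = (301 - Q)q_E - (34q_E + q_E²). Setting ∂π_E/∂q_E = 0: 267 - 4q_E - (q_W) = 0.
Best responses: q_W = (298 - q_E)/4, q_E = (267 - q_W)/4.
Solving the pair: q_W = 185/3, q_E = 154/3.
Total output Q = 185/3 + 154/3 = 113.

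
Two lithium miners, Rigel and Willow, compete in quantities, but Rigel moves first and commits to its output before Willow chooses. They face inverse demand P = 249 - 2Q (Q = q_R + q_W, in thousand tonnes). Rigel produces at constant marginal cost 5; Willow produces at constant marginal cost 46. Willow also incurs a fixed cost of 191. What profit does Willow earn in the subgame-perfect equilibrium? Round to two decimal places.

Solve by backward induction. Given q_R, the follower Willow maximises π_W = (249 - 2q_R - 2q_W)q_W - 46q_W.
Setting the follower's marginal profit to zero, 203 - 2q_R - 4q_W = 0, i.e. q_W = (203 - 2q_R)/4.
Rigel substitutes q_W(q_R) into its own profit: π_R = q_R(249 - 2q_R - (203 - 2q_R)/2) - 5q_R = (295/2 - q_R)q_R - 5q_R.
Leader FOC: 285/2 - 2q_R = 0, so q_R = 285/4.
Then q_W = (203 - 2·(285/4))/4 = 121/8.
Price P = 249 - 2·(691/8) = 305/4.
Willow's profit: (305/4 - 46)·(121/8) - 191 = 266.5313.

266.53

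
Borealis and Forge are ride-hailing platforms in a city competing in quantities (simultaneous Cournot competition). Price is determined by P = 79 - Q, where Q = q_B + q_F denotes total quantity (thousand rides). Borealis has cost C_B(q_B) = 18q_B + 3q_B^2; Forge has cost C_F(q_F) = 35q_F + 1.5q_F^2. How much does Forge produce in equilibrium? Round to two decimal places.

7.46

Borealis's profit: π_B = (79 - Q)q_B - (18q_B + 3q_B²). Setting ∂π_B/∂q_B = 0: 61 - 8q_B - (q_F) = 0.
Forge's profit: π_F = (79 - Q)q_F - (35q_F + (3/2)q_F²). Setting ∂π_F/∂q_F = 0: 44 - 5q_F - (q_B) = 0.
Rearranging gives the reaction functions q_B = (61 - q_F)/8 and q_F = (44 - q_B)/5.
Substituting one into the other gives q_B = 87/13 and q_F = 97/13.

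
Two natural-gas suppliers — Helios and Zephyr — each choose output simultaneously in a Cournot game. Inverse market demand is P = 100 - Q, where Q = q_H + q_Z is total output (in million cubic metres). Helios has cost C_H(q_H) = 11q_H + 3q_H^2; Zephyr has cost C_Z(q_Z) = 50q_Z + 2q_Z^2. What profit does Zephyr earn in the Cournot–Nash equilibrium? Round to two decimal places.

Helios's profit: π_H = (100 - Q)q_H - (11q_H + 3q_H²). Setting ∂π_H/∂q_H = 0: 89 - 8q_H - (q_Z) = 0.
Zephyr's first-order condition: 50 - 6q_Z - (q_H) = 0.
Best responses: q_H = (89 - q_Z)/8, q_Z = (50 - q_H)/6.
Substituting one into the other gives q_H = 484/47 and q_Z = 311/47.
Price P = 100 - 795/47 = 83.0851.
Zephyr's profit: 83.0851·(311/47) - 50·(311/47) - 2(311/47)² = 131.3549.

131.35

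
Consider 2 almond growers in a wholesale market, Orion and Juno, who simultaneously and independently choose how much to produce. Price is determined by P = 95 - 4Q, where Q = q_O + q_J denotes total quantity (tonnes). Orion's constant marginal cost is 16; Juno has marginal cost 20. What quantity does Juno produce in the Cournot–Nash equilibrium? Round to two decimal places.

5.92

Orion's profit: π_O = (95 - 4Q)q_O - (16q_O). Setting ∂π_O/∂q_O = 0: 79 - 8q_O - 4(q_J) = 0.
Juno's first-order condition: 75 - 8q_J - 4(q_O) = 0.
Rearranging gives the reaction functions q_O = (79 - 4q_J)/8 and q_J = (75 - 4q_O)/8.
Substituting one into the other gives q_O = 83/12 and q_J = 71/12.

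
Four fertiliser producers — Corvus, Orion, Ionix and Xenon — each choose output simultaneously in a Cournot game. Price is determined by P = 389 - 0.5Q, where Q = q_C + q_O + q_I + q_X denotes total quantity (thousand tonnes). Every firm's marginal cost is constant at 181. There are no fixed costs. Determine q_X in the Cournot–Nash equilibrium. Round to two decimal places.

83.20

A representative firm's profit is π_i = q_i(389 - 0.5Q) - 181q_i.
First-order condition (treating rivals' output as given): 208 - q_i - (1/2)·Σ_{j≠i} q_j = 0.
By symmetry each firm produces the same amount; substituting Σ_{j≠i} q_j = 3q_i yields q_i = 208/(5/2) = 416/5.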